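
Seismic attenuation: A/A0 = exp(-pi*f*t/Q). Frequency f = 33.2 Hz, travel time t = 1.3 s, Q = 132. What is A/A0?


pi*f*t/Q = pi*33.2*1.3/132 = 1.027206
A/A0 = exp(-1.027206) = 0.358006

0.358006


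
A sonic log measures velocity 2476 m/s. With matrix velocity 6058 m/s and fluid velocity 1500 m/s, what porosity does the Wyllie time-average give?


1/V - 1/Vm = 1/2476 - 1/6058 = 0.00023881
1/Vf - 1/Vm = 1/1500 - 1/6058 = 0.0005016
phi = 0.00023881 / 0.0005016 = 0.4761

0.4761


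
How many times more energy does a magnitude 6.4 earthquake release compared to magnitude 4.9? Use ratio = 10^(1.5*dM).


M2 - M1 = 6.4 - 4.9 = 1.5
1.5 * 1.5 = 2.25
ratio = 10^2.25 = 177.83

177.83


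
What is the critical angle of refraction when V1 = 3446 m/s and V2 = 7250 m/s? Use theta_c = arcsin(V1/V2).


V1/V2 = 3446/7250 = 0.47531
theta_c = arcsin(0.47531) = 28.3796 degrees

28.3796


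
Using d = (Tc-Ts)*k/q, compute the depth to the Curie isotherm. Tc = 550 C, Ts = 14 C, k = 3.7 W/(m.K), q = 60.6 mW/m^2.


T_Curie - T_surf = 550 - 14 = 536 C
Convert q to W/m^2: 60.6 mW/m^2 = 0.0606 W/m^2
d = 536 * 3.7 / 0.0606 = 32726.07 m

32726.07


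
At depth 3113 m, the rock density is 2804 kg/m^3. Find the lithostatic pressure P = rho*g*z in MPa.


P = rho * g * z / 1e6
= 2804 * 9.81 * 3113 / 1e6
= 85630038.12 / 1e6
= 85.63 MPa

85.63


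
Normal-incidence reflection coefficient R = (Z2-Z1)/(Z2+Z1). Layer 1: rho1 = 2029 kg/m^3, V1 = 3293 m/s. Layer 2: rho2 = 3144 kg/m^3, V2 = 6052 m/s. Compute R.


Z1 = 2029 * 3293 = 6681497
Z2 = 3144 * 6052 = 19027488
R = (19027488 - 6681497) / (19027488 + 6681497) = 12345991 / 25708985 = 0.4802

0.4802


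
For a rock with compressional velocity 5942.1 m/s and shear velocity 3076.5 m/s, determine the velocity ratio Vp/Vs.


Vp/Vs = 5942.1 / 3076.5
= 1.9314

1.9314


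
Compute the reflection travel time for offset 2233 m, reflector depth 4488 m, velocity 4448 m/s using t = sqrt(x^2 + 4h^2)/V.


x^2 + 4h^2 = 2233^2 + 4*4488^2 = 4986289 + 80568576 = 85554865
sqrt(85554865) = 9249.5873
t = 9249.5873 / 4448 = 2.0795 s

2.0795


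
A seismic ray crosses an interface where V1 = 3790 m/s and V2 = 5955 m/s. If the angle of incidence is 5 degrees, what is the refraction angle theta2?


sin(theta1) = sin(5 deg) = 0.087156
sin(theta2) = V2/V1 * sin(theta1) = 5955/3790 * 0.087156 = 0.136943
theta2 = arcsin(0.136943) = 7.871 degrees

7.871


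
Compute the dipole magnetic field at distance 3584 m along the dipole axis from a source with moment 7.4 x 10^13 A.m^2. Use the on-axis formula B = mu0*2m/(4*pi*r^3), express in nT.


m = 7.4 x 10^13 = 74000000000000 A.m^2
2m = 148000000000000 A.m^2
r^3 = 3584^3 = 46036680704
B = (4pi*10^-7) * 148000000000000 / (4*pi * 46036680704) * 1e9
= 185982285.092516 / 578513991581.38 * 1e9
= 321482.7779 nT

321482.7779


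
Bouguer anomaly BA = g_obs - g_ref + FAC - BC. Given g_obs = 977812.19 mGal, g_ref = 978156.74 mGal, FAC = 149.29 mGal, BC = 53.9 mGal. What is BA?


BA = g_obs - g_ref + FAC - BC
= 977812.19 - 978156.74 + 149.29 - 53.9
= -249.16 mGal

-249.16


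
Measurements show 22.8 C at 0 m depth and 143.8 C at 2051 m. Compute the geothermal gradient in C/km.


dT = 143.8 - 22.8 = 121.0 C
dz = 2051 - 0 = 2051 m
gradient = dT/dz * 1000 = 121.0/2051 * 1000 = 58.9956 C/km

58.9956


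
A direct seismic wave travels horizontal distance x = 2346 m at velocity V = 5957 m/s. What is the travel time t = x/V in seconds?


t = x / V
= 2346 / 5957
= 0.3938 s

0.3938


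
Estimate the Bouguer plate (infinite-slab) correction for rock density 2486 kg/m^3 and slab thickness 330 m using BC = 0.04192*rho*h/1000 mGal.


BC = 0.04192 * rho * h / 1000
= 0.04192 * 2486 * 330 / 1000
= 34.3903 mGal

34.3903


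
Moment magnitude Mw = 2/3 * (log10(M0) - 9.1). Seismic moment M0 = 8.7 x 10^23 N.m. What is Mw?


log10(M0) = log10(8.7 x 10^23) = 23.9395
Mw = 2/3 * (23.9395 - 9.1)
= 2/3 * 14.8395
= 9.89

9.89


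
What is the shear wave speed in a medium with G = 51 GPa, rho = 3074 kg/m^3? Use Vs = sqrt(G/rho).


Convert G to Pa: G = 51e9 Pa
Compute G/rho = 51e9 / 3074 = 16590761.2232
Vs = sqrt(16590761.2232) = 4073.18 m/s

4073.18


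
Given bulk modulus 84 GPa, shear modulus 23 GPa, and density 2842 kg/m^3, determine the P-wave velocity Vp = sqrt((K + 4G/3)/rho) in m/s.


First compute the effective modulus:
K + 4G/3 = 84e9 + 4*23e9/3 = 114666666666.67 Pa
Then divide by density:
114666666666.67 / 2842 = 40347173.3521 Pa/(kg/m^3)
Take the square root:
Vp = sqrt(40347173.3521) = 6351.94 m/s

6351.94


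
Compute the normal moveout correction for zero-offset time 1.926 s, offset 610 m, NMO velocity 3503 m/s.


x/Vnmo = 610/3503 = 0.174136
(x/Vnmo)^2 = 0.030324
t0^2 = 3.709476
sqrt(3.709476 + 0.030324) = 1.933856
dt = 1.933856 - 1.926 = 0.007856

0.007856


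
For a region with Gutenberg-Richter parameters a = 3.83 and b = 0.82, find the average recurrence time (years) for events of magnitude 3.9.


log10(N) = 3.83 - 0.82*3.9 = 0.632
N = 10^0.632 = 4.285485
T = 1/N = 1/4.285485 = 0.2333 years

0.2333


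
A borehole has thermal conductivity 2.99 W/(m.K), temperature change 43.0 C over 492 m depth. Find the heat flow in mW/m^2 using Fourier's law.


q = k * dT / dz * 1000
= 2.99 * 43.0 / 492 * 1000
= 0.261321 * 1000
= 261.3211 mW/m^2

261.3211


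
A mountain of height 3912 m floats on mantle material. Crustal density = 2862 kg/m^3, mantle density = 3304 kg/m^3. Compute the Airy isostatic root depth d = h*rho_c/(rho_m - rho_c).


rho_m - rho_c = 3304 - 2862 = 442
d = 3912 * 2862 / 442
= 11196144 / 442
= 25330.64 m

25330.64


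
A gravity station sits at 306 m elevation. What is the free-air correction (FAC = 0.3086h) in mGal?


FAC = 0.3086 * h
= 0.3086 * 306
= 94.4316 mGal

94.4316


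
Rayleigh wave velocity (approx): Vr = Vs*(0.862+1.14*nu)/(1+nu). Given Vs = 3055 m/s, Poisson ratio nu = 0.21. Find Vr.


Numerator factor = 0.862 + 1.14*0.21 = 1.1014
Denominator = 1 + 0.21 = 1.21
Vr = 3055 * 1.1014 / 1.21 = 2780.81 m/s

2780.81


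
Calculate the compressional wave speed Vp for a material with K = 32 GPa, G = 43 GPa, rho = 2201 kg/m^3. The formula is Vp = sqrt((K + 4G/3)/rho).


First compute the effective modulus:
K + 4G/3 = 32e9 + 4*43e9/3 = 89333333333.33 Pa
Then divide by density:
89333333333.33 / 2201 = 40587611.6917 Pa/(kg/m^3)
Take the square root:
Vp = sqrt(40587611.6917) = 6370.84 m/s

6370.84


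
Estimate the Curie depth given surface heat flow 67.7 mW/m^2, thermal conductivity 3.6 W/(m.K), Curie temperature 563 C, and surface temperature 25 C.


T_Curie - T_surf = 563 - 25 = 538 C
Convert q to W/m^2: 67.7 mW/m^2 = 0.0677 W/m^2
d = 538 * 3.6 / 0.0677 = 28608.57 m

28608.57


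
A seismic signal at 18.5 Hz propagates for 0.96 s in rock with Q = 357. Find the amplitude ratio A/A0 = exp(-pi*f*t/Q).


pi*f*t/Q = pi*18.5*0.96/357 = 0.156288
A/A0 = exp(-0.156288) = 0.855313

0.855313


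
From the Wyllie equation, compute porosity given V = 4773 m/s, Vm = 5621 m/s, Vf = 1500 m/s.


1/V - 1/Vm = 1/4773 - 1/5621 = 3.161e-05
1/Vf - 1/Vm = 1/1500 - 1/5621 = 0.00048876
phi = 3.161e-05 / 0.00048876 = 0.0647

0.0647


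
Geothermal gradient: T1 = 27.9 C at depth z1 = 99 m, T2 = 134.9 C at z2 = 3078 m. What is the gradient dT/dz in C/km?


dT = 134.9 - 27.9 = 107.0 C
dz = 3078 - 99 = 2979 m
gradient = dT/dz * 1000 = 107.0/2979 * 1000 = 35.9181 C/km

35.9181


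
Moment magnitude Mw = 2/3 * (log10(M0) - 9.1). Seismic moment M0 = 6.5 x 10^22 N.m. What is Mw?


log10(M0) = log10(6.5 x 10^22) = 22.8129
Mw = 2/3 * (22.8129 - 9.1)
= 2/3 * 13.7129
= 9.14

9.14


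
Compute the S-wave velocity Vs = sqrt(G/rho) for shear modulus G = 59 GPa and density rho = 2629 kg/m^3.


Convert G to Pa: G = 59e9 Pa
Compute G/rho = 59e9 / 2629 = 22441993.1533
Vs = sqrt(22441993.1533) = 4737.3 m/s

4737.3


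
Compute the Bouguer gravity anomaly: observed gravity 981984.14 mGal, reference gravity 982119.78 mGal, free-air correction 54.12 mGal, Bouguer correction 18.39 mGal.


BA = g_obs - g_ref + FAC - BC
= 981984.14 - 982119.78 + 54.12 - 18.39
= -99.91 mGal

-99.91


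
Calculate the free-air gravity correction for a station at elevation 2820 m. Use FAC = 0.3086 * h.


FAC = 0.3086 * h
= 0.3086 * 2820
= 870.252 mGal

870.252


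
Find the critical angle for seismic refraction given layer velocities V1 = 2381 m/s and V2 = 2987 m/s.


V1/V2 = 2381/2987 = 0.797121
theta_c = arcsin(0.797121) = 52.856 degrees

52.856


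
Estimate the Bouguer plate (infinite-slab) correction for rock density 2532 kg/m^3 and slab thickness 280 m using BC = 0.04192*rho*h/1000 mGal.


BC = 0.04192 * rho * h / 1000
= 0.04192 * 2532 * 280 / 1000
= 29.7196 mGal

29.7196


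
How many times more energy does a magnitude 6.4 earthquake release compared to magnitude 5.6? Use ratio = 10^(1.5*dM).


M2 - M1 = 6.4 - 5.6 = 0.8
1.5 * 0.8 = 1.2
ratio = 10^1.2 = 15.85

15.85


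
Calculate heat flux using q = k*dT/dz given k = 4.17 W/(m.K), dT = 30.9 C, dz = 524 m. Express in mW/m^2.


q = k * dT / dz * 1000
= 4.17 * 30.9 / 524 * 1000
= 0.245903 * 1000
= 245.9027 mW/m^2

245.9027


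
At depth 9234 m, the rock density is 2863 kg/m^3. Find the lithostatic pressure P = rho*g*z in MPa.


P = rho * g * z / 1e6
= 2863 * 9.81 * 9234 / 1e6
= 259346401.02 / 1e6
= 259.3464 MPa

259.3464


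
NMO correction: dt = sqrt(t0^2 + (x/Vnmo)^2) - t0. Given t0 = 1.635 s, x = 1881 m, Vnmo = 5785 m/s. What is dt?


x/Vnmo = 1881/5785 = 0.325151
(x/Vnmo)^2 = 0.105723
t0^2 = 2.673225
sqrt(2.673225 + 0.105723) = 1.667018
dt = 1.667018 - 1.635 = 0.032018

0.032018


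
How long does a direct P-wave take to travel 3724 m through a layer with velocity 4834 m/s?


t = x / V
= 3724 / 4834
= 0.7704 s

0.7704


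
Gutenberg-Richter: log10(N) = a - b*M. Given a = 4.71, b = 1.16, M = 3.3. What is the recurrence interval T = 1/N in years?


log10(N) = 4.71 - 1.16*3.3 = 0.882
N = 10^0.882 = 7.62079
T = 1/N = 1/7.62079 = 0.1312 years

0.1312


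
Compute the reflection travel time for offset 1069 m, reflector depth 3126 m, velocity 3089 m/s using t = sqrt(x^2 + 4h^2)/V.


x^2 + 4h^2 = 1069^2 + 4*3126^2 = 1142761 + 39087504 = 40230265
sqrt(40230265) = 6342.7332
t = 6342.7332 / 3089 = 2.0533 s

2.0533


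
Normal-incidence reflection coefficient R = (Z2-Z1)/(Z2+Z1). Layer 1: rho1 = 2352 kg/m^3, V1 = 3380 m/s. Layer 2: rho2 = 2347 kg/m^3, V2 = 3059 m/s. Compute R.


Z1 = 2352 * 3380 = 7949760
Z2 = 2347 * 3059 = 7179473
R = (7179473 - 7949760) / (7179473 + 7949760) = -770287 / 15129233 = -0.0509

-0.0509


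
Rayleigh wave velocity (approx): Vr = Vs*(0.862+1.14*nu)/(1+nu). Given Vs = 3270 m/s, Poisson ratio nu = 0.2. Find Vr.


Numerator factor = 0.862 + 1.14*0.2 = 1.09
Denominator = 1 + 0.2 = 1.2
Vr = 3270 * 1.09 / 1.2 = 2970.25 m/s

2970.25


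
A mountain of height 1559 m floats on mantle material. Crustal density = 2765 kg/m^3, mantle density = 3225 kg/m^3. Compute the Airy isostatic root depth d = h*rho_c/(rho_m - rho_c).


rho_m - rho_c = 3225 - 2765 = 460
d = 1559 * 2765 / 460
= 4310635 / 460
= 9370.95 m

9370.95


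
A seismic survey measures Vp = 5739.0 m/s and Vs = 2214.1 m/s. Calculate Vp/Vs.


Vp/Vs = 5739.0 / 2214.1
= 2.592

2.592


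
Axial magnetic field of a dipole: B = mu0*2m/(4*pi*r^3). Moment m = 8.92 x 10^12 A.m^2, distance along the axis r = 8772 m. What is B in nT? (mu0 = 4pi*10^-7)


m = 8.92 x 10^12 = 8920000000000 A.m^2
2m = 17840000000000 A.m^2
r^3 = 8772^3 = 674987715648
B = (4pi*10^-7) * 17840000000000 / (4*pi * 674987715648) * 1e9
= 22418405.176017 / 8482145794972.45 * 1e9
= 2643.0111 nT

2643.0111


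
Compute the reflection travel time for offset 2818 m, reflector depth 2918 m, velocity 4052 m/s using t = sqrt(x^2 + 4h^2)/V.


x^2 + 4h^2 = 2818^2 + 4*2918^2 = 7941124 + 34058896 = 42000020
sqrt(42000020) = 6480.7422
t = 6480.7422 / 4052 = 1.5994 s

1.5994


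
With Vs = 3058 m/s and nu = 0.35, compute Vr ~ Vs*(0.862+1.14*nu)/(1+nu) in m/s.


Numerator factor = 0.862 + 1.14*0.35 = 1.261
Denominator = 1 + 0.35 = 1.35
Vr = 3058 * 1.261 / 1.35 = 2856.4 m/s

2856.4


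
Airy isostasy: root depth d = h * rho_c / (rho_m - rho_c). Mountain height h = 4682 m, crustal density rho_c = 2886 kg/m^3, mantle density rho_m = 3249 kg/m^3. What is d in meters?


rho_m - rho_c = 3249 - 2886 = 363
d = 4682 * 2886 / 363
= 13512252 / 363
= 37223.83 m

37223.83


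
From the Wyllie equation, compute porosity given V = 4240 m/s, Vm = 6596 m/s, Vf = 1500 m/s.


1/V - 1/Vm = 1/4240 - 1/6596 = 8.424e-05
1/Vf - 1/Vm = 1/1500 - 1/6596 = 0.00051506
phi = 8.424e-05 / 0.00051506 = 0.1636

0.1636


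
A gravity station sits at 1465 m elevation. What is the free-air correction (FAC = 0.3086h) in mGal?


FAC = 0.3086 * h
= 0.3086 * 1465
= 452.099 mGal

452.099


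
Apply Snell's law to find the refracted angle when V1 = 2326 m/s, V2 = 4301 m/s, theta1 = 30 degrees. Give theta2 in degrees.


sin(theta1) = sin(30 deg) = 0.5
sin(theta2) = V2/V1 * sin(theta1) = 4301/2326 * 0.5 = 0.924549
theta2 = arcsin(0.924549) = 67.6004 degrees

67.6004


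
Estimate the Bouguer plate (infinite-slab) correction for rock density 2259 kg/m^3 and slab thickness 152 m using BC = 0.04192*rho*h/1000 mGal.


BC = 0.04192 * rho * h / 1000
= 0.04192 * 2259 * 152 / 1000
= 14.394 mGal

14.394


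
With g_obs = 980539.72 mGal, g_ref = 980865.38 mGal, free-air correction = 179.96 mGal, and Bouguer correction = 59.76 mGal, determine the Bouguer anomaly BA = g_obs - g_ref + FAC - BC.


BA = g_obs - g_ref + FAC - BC
= 980539.72 - 980865.38 + 179.96 - 59.76
= -205.46 mGal

-205.46


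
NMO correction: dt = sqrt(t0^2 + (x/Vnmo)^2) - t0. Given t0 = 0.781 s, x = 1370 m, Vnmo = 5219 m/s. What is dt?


x/Vnmo = 1370/5219 = 0.262502
(x/Vnmo)^2 = 0.068908
t0^2 = 0.609961
sqrt(0.609961 + 0.068908) = 0.823935
dt = 0.823935 - 0.781 = 0.042935

0.042935


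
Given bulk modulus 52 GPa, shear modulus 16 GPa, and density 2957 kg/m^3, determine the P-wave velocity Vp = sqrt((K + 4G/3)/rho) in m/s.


First compute the effective modulus:
K + 4G/3 = 52e9 + 4*16e9/3 = 73333333333.33 Pa
Then divide by density:
73333333333.33 / 2957 = 24799909.8185 Pa/(kg/m^3)
Take the square root:
Vp = sqrt(24799909.8185) = 4979.95 m/s

4979.95


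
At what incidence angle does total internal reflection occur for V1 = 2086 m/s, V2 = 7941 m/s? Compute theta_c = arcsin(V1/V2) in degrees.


V1/V2 = 2086/7941 = 0.262687
theta_c = arcsin(0.262687) = 15.2296 degrees

15.2296


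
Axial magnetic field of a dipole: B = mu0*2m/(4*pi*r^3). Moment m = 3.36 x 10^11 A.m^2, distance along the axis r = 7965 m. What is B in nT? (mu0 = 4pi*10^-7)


m = 3.36 x 10^11 = 336000000000 A.m^2
2m = 672000000000 A.m^2
r^3 = 7965^3 = 505309357125
B = (4pi*10^-7) * 672000000000 / (4*pi * 505309357125) * 1e9
= 844460.105285 / 6349904656536.33 * 1e9
= 132.9878 nT

132.9878


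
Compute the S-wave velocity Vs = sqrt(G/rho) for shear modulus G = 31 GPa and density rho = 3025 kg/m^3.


Convert G to Pa: G = 31e9 Pa
Compute G/rho = 31e9 / 3025 = 10247933.8843
Vs = sqrt(10247933.8843) = 3201.24 m/s

3201.24


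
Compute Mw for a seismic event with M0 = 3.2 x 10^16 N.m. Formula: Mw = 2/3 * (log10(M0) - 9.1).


log10(M0) = log10(3.2 x 10^16) = 16.5051
Mw = 2/3 * (16.5051 - 9.1)
= 2/3 * 7.4051
= 4.94

4.94


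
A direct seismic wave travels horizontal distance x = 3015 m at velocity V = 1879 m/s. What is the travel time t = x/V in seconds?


t = x / V
= 3015 / 1879
= 1.6046 s

1.6046


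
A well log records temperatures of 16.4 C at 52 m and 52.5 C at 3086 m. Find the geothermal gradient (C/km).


dT = 52.5 - 16.4 = 36.1 C
dz = 3086 - 52 = 3034 m
gradient = dT/dz * 1000 = 36.1/3034 * 1000 = 11.8985 C/km

11.8985


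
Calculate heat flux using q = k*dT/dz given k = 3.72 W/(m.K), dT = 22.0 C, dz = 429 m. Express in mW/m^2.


q = k * dT / dz * 1000
= 3.72 * 22.0 / 429 * 1000
= 0.190769 * 1000
= 190.7692 mW/m^2

190.7692


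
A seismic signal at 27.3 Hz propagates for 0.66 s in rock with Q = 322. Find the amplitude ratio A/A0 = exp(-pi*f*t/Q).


pi*f*t/Q = pi*27.3*0.66/322 = 0.175793
A/A0 = exp(-0.175793) = 0.838792

0.838792


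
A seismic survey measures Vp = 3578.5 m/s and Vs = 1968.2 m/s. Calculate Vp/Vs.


Vp/Vs = 3578.5 / 1968.2
= 1.8182

1.8182


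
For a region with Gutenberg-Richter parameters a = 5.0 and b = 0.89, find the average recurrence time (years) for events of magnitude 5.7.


log10(N) = 5.0 - 0.89*5.7 = -0.073
N = 10^-0.073 = 0.845279
T = 1/N = 1/0.845279 = 1.183 years

1.183


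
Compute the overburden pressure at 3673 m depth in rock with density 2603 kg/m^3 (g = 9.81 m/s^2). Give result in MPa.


P = rho * g * z / 1e6
= 2603 * 9.81 * 3673 / 1e6
= 93791634.39 / 1e6
= 93.7916 MPa

93.7916


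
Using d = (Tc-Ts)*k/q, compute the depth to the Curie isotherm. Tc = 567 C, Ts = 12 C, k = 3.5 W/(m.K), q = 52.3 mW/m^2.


T_Curie - T_surf = 567 - 12 = 555 C
Convert q to W/m^2: 52.3 mW/m^2 = 0.0523 W/m^2
d = 555 * 3.5 / 0.0523 = 37141.49 m

37141.49


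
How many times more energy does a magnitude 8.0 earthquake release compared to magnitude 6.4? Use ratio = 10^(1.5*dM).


M2 - M1 = 8.0 - 6.4 = 1.6
1.5 * 1.6 = 2.4
ratio = 10^2.4 = 251.19

251.19


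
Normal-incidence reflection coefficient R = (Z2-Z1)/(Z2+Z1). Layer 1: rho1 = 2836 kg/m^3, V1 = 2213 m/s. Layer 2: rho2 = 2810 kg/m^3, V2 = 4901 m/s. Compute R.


Z1 = 2836 * 2213 = 6276068
Z2 = 2810 * 4901 = 13771810
R = (13771810 - 6276068) / (13771810 + 6276068) = 7495742 / 20047878 = 0.3739

0.3739


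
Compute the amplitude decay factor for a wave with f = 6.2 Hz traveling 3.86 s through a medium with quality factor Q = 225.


pi*f*t/Q = pi*6.2*3.86/225 = 0.334154
A/A0 = exp(-0.334154) = 0.715944

0.715944


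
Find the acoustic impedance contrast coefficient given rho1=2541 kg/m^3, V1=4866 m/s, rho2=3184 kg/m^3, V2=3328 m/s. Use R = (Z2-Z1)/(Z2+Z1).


Z1 = 2541 * 4866 = 12364506
Z2 = 3184 * 3328 = 10596352
R = (10596352 - 12364506) / (10596352 + 12364506) = -1768154 / 22960858 = -0.077

-0.077


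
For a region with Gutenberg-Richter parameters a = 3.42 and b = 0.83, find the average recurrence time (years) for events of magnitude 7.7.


log10(N) = 3.42 - 0.83*7.7 = -2.971
N = 10^-2.971 = 0.001069
T = 1/N = 1/0.001069 = 935.4057 years

935.4057


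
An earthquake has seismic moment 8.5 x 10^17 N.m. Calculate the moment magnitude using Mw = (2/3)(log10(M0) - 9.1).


log10(M0) = log10(8.5 x 10^17) = 17.9294
Mw = 2/3 * (17.9294 - 9.1)
= 2/3 * 8.8294
= 5.89

5.89


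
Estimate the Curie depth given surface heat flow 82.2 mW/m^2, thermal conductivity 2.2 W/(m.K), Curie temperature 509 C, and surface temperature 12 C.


T_Curie - T_surf = 509 - 12 = 497 C
Convert q to W/m^2: 82.2 mW/m^2 = 0.0822 W/m^2
d = 497 * 2.2 / 0.0822 = 13301.7 m

13301.7


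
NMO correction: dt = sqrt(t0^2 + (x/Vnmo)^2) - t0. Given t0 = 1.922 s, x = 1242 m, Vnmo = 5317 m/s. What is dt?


x/Vnmo = 1242/5317 = 0.23359
(x/Vnmo)^2 = 0.054564
t0^2 = 3.694084
sqrt(3.694084 + 0.054564) = 1.936143
dt = 1.936143 - 1.922 = 0.014143

0.014143


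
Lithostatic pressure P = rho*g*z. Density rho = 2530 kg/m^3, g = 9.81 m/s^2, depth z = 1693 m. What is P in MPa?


P = rho * g * z / 1e6
= 2530 * 9.81 * 1693 / 1e6
= 42019074.9 / 1e6
= 42.0191 MPa

42.0191


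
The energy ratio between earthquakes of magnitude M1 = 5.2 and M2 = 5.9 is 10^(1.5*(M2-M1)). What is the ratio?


M2 - M1 = 5.9 - 5.2 = 0.7
1.5 * 0.7 = 1.05
ratio = 10^1.05 = 11.22

11.22


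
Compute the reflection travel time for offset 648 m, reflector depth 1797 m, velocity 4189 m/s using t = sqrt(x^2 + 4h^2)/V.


x^2 + 4h^2 = 648^2 + 4*1797^2 = 419904 + 12916836 = 13336740
sqrt(13336740) = 3651.9502
t = 3651.9502 / 4189 = 0.8718 s

0.8718


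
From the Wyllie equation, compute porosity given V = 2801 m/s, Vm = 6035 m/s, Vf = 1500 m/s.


1/V - 1/Vm = 1/2801 - 1/6035 = 0.00019132
1/Vf - 1/Vm = 1/1500 - 1/6035 = 0.00050097
phi = 0.00019132 / 0.00050097 = 0.3819

0.3819


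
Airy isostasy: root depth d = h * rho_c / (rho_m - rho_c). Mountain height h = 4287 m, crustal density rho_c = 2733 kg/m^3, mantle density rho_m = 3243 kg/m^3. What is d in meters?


rho_m - rho_c = 3243 - 2733 = 510
d = 4287 * 2733 / 510
= 11716371 / 510
= 22973.28 m

22973.28


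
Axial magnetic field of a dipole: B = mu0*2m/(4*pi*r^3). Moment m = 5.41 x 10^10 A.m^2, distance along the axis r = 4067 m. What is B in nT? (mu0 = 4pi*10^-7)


m = 5.41 x 10^10 = 54100000000 A.m^2
2m = 108200000000 A.m^2
r^3 = 4067^3 = 67270168763
B = (4pi*10^-7) * 108200000000 / (4*pi * 67270168763) * 1e9
= 135968.130047 / 845341871966.35 * 1e9
= 160.844 nT

160.844


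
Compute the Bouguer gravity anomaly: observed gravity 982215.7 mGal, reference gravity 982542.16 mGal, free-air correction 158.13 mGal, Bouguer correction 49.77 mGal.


BA = g_obs - g_ref + FAC - BC
= 982215.7 - 982542.16 + 158.13 - 49.77
= -218.1 mGal

-218.1


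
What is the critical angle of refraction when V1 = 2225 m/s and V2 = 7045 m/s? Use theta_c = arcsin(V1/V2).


V1/V2 = 2225/7045 = 0.315827
theta_c = arcsin(0.315827) = 18.4107 degrees

18.4107


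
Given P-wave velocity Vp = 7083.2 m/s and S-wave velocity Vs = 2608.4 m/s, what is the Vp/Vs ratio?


Vp/Vs = 7083.2 / 2608.4
= 2.7155

2.7155


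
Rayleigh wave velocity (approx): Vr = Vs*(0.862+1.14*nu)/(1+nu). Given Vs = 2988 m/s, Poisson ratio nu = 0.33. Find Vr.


Numerator factor = 0.862 + 1.14*0.33 = 1.2382
Denominator = 1 + 0.33 = 1.33
Vr = 2988 * 1.2382 / 1.33 = 2781.76 m/s

2781.76


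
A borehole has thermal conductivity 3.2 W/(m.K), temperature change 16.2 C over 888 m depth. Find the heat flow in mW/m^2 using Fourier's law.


q = k * dT / dz * 1000
= 3.2 * 16.2 / 888 * 1000
= 0.058378 * 1000
= 58.3784 mW/m^2

58.3784


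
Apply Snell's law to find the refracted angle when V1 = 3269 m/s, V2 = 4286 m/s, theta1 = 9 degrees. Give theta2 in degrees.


sin(theta1) = sin(9 deg) = 0.156434
sin(theta2) = V2/V1 * sin(theta1) = 4286/3269 * 0.156434 = 0.205102
theta2 = arcsin(0.205102) = 11.8355 degrees

11.8355


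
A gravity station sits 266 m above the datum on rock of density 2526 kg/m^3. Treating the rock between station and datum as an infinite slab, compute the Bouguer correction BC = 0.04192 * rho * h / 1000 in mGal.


BC = 0.04192 * rho * h / 1000
= 0.04192 * 2526 * 266 / 1000
= 28.1667 mGal

28.1667


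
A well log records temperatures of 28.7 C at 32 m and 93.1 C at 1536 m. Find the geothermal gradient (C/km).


dT = 93.1 - 28.7 = 64.4 C
dz = 1536 - 32 = 1504 m
gradient = dT/dz * 1000 = 64.4/1504 * 1000 = 42.8191 C/km

42.8191


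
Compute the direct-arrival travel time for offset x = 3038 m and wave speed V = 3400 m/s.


t = x / V
= 3038 / 3400
= 0.8935 s

0.8935


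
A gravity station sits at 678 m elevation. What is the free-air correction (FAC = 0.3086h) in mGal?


FAC = 0.3086 * h
= 0.3086 * 678
= 209.2308 mGal

209.2308


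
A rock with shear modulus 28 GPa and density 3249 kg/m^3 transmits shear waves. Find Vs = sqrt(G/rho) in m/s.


Convert G to Pa: G = 28e9 Pa
Compute G/rho = 28e9 / 3249 = 8618036.3189
Vs = sqrt(8618036.3189) = 2935.65 m/s

2935.65


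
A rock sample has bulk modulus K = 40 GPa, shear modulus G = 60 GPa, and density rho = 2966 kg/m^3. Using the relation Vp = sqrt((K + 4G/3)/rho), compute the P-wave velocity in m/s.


First compute the effective modulus:
K + 4G/3 = 40e9 + 4*60e9/3 = 120000000000.0 Pa
Then divide by density:
120000000000.0 / 2966 = 40458530.0067 Pa/(kg/m^3)
Take the square root:
Vp = sqrt(40458530.0067) = 6360.7 m/s

6360.7


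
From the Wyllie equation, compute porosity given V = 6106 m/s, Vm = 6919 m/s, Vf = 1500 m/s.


1/V - 1/Vm = 1/6106 - 1/6919 = 1.924e-05
1/Vf - 1/Vm = 1/1500 - 1/6919 = 0.00052214
phi = 1.924e-05 / 0.00052214 = 0.0369

0.0369


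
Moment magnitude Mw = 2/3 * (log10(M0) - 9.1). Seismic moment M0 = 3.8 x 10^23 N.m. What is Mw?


log10(M0) = log10(3.8 x 10^23) = 23.5798
Mw = 2/3 * (23.5798 - 9.1)
= 2/3 * 14.4798
= 9.65

9.65


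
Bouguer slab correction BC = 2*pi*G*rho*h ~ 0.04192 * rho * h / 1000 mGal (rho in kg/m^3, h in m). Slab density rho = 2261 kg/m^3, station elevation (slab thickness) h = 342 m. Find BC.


BC = 0.04192 * rho * h / 1000
= 0.04192 * 2261 * 342 / 1000
= 32.4151 mGal

32.4151


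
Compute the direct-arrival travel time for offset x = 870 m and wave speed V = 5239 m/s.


t = x / V
= 870 / 5239
= 0.1661 s

0.1661


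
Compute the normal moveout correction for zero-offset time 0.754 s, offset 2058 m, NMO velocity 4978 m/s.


x/Vnmo = 2058/4978 = 0.413419
(x/Vnmo)^2 = 0.170915
t0^2 = 0.568516
sqrt(0.568516 + 0.170915) = 0.859902
dt = 0.859902 - 0.754 = 0.105902

0.105902


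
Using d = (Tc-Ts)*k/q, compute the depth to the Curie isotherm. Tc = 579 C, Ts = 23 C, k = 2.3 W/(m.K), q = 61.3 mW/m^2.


T_Curie - T_surf = 579 - 23 = 556 C
Convert q to W/m^2: 61.3 mW/m^2 = 0.0613 W/m^2
d = 556 * 2.3 / 0.0613 = 20861.34 m

20861.34


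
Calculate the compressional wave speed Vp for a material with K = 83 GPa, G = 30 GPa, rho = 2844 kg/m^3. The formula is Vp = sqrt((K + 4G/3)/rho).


First compute the effective modulus:
K + 4G/3 = 83e9 + 4*30e9/3 = 123000000000.0 Pa
Then divide by density:
123000000000.0 / 2844 = 43248945.1477 Pa/(kg/m^3)
Take the square root:
Vp = sqrt(43248945.1477) = 6576.39 m/s

6576.39


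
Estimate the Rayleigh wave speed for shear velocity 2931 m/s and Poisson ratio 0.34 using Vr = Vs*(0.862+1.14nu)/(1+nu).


Numerator factor = 0.862 + 1.14*0.34 = 1.2496
Denominator = 1 + 0.34 = 1.34
Vr = 2931 * 1.2496 / 1.34 = 2733.27 m/s

2733.27


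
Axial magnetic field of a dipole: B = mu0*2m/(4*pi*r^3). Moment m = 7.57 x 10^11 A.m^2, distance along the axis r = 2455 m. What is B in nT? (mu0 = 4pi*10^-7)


m = 7.57 x 10^11 = 757000000000 A.m^2
2m = 1514000000000 A.m^2
r^3 = 2455^3 = 14796346375
B = (4pi*10^-7) * 1514000000000 / (4*pi * 14796346375) * 1e9
= 1902548.511014 / 185936372286.68 * 1e9
= 10232.2557 nT

10232.2557


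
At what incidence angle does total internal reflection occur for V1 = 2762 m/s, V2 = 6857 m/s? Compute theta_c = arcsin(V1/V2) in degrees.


V1/V2 = 2762/6857 = 0.4028
theta_c = arcsin(0.4028) = 23.7533 degrees

23.7533


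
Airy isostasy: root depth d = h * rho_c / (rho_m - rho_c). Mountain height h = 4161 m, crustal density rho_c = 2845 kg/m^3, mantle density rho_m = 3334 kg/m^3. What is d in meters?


rho_m - rho_c = 3334 - 2845 = 489
d = 4161 * 2845 / 489
= 11838045 / 489
= 24208.68 m

24208.68


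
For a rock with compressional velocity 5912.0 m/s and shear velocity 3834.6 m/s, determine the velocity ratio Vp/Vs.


Vp/Vs = 5912.0 / 3834.6
= 1.5418

1.5418


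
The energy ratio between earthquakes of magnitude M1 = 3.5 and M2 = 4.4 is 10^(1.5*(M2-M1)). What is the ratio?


M2 - M1 = 4.4 - 3.5 = 0.9
1.5 * 0.9 = 1.35
ratio = 10^1.35 = 22.39

22.39


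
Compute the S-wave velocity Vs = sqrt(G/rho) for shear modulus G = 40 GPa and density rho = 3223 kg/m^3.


Convert G to Pa: G = 40e9 Pa
Compute G/rho = 40e9 / 3223 = 12410797.3937
Vs = sqrt(12410797.3937) = 3522.9 m/s

3522.9


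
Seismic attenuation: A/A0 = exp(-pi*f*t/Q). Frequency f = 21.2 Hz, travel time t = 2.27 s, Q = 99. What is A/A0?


pi*f*t/Q = pi*21.2*2.27/99 = 1.527131
A/A0 = exp(-1.527131) = 0.217158

0.217158


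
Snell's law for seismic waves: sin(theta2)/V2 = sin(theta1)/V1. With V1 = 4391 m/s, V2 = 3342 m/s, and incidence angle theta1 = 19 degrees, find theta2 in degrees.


sin(theta1) = sin(19 deg) = 0.325568
sin(theta2) = V2/V1 * sin(theta1) = 3342/4391 * 0.325568 = 0.247791
theta2 = arcsin(0.247791) = 14.3468 degrees

14.3468


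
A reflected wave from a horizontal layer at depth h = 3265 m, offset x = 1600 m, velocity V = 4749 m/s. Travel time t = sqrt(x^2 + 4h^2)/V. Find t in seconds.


x^2 + 4h^2 = 1600^2 + 4*3265^2 = 2560000 + 42640900 = 45200900
sqrt(45200900) = 6723.1615
t = 6723.1615 / 4749 = 1.4157 s

1.4157


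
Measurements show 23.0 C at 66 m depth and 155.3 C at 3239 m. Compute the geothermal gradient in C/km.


dT = 155.3 - 23.0 = 132.3 C
dz = 3239 - 66 = 3173 m
gradient = dT/dz * 1000 = 132.3/3173 * 1000 = 41.6956 C/km

41.6956


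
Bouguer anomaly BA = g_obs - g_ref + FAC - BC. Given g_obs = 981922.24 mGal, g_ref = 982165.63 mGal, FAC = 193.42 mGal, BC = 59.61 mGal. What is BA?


BA = g_obs - g_ref + FAC - BC
= 981922.24 - 982165.63 + 193.42 - 59.61
= -109.58 mGal

-109.58


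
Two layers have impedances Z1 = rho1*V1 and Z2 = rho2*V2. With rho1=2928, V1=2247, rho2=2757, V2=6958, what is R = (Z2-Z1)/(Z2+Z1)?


Z1 = 2928 * 2247 = 6579216
Z2 = 2757 * 6958 = 19183206
R = (19183206 - 6579216) / (19183206 + 6579216) = 12603990 / 25762422 = 0.4892

0.4892


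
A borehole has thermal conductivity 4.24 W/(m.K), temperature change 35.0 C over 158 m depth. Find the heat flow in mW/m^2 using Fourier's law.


q = k * dT / dz * 1000
= 4.24 * 35.0 / 158 * 1000
= 0.939241 * 1000
= 939.2405 mW/m^2

939.2405


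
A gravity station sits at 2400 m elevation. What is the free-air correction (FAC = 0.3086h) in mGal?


FAC = 0.3086 * h
= 0.3086 * 2400
= 740.64 mGal

740.64


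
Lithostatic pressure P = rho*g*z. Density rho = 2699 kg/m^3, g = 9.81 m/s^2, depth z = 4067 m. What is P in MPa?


P = rho * g * z / 1e6
= 2699 * 9.81 * 4067 / 1e6
= 107682731.73 / 1e6
= 107.6827 MPa

107.6827


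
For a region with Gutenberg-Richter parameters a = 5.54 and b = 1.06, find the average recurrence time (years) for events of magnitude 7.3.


log10(N) = 5.54 - 1.06*7.3 = -2.198
N = 10^-2.198 = 0.006339
T = 1/N = 1/0.006339 = 157.7611 years

157.7611


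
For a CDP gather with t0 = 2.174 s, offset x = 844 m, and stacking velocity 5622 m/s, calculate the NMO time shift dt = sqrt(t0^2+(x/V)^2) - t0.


x/Vnmo = 844/5622 = 0.150125
(x/Vnmo)^2 = 0.022537
t0^2 = 4.726276
sqrt(4.726276 + 0.022537) = 2.179177
dt = 2.179177 - 2.174 = 0.005177

0.005177


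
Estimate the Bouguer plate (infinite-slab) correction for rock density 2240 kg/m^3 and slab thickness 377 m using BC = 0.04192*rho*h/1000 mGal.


BC = 0.04192 * rho * h / 1000
= 0.04192 * 2240 * 377 / 1000
= 35.4006 mGal

35.4006


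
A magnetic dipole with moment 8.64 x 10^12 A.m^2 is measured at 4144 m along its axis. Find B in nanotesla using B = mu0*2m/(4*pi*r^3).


m = 8.64 x 10^12 = 8640000000000 A.m^2
2m = 17280000000000 A.m^2
r^3 = 4144^3 = 71163817984
B = (4pi*10^-7) * 17280000000000 / (4*pi * 71163817984) * 1e9
= 21714688.421613 / 894270911119.74 * 1e9
= 24282.0024 nT

24282.0024


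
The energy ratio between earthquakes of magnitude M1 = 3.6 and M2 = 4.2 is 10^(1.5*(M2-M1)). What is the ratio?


M2 - M1 = 4.2 - 3.6 = 0.6
1.5 * 0.6 = 0.9
ratio = 10^0.9 = 7.94

7.94


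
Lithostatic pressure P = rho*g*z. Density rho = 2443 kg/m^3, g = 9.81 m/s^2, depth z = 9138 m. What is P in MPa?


P = rho * g * z / 1e6
= 2443 * 9.81 * 9138 / 1e6
= 218999754.54 / 1e6
= 218.9998 MPa

218.9998


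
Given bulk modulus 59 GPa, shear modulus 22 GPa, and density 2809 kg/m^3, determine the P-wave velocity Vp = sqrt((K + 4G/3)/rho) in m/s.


First compute the effective modulus:
K + 4G/3 = 59e9 + 4*22e9/3 = 88333333333.33 Pa
Then divide by density:
88333333333.33 / 2809 = 31446540.8805 Pa/(kg/m^3)
Take the square root:
Vp = sqrt(31446540.8805) = 5607.72 m/s

5607.72


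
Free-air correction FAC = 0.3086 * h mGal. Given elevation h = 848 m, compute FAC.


FAC = 0.3086 * h
= 0.3086 * 848
= 261.6928 mGal

261.6928


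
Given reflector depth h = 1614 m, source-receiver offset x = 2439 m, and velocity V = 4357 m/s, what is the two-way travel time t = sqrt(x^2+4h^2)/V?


x^2 + 4h^2 = 2439^2 + 4*1614^2 = 5948721 + 10419984 = 16368705
sqrt(16368705) = 4045.8256
t = 4045.8256 / 4357 = 0.9286 s

0.9286


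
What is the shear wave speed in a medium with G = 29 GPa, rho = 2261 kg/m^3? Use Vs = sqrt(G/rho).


Convert G to Pa: G = 29e9 Pa
Compute G/rho = 29e9 / 2261 = 12826183.1048
Vs = sqrt(12826183.1048) = 3581.37 m/s

3581.37


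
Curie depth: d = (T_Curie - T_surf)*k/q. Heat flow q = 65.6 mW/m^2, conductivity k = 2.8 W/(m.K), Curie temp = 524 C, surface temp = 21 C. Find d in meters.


T_Curie - T_surf = 524 - 21 = 503 C
Convert q to W/m^2: 65.6 mW/m^2 = 0.0656 W/m^2
d = 503 * 2.8 / 0.0656 = 21469.51 m

21469.51


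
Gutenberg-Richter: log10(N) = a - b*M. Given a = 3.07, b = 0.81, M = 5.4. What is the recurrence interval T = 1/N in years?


log10(N) = 3.07 - 0.81*5.4 = -1.304
N = 10^-1.304 = 0.049659
T = 1/N = 1/0.049659 = 20.1372 years

20.1372


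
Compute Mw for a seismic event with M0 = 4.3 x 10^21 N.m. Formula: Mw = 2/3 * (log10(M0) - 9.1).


log10(M0) = log10(4.3 x 10^21) = 21.6335
Mw = 2/3 * (21.6335 - 9.1)
= 2/3 * 12.5335
= 8.36

8.36


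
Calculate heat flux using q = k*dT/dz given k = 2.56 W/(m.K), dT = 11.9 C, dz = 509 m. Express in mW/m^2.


q = k * dT / dz * 1000
= 2.56 * 11.9 / 509 * 1000
= 0.059851 * 1000
= 59.8507 mW/m^2

59.8507


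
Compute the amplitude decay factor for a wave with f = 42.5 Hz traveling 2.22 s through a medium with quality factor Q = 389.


pi*f*t/Q = pi*42.5*2.22/389 = 0.761978
A/A0 = exp(-0.761978) = 0.466743

0.466743


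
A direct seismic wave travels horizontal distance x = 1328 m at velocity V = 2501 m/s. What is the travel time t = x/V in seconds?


t = x / V
= 1328 / 2501
= 0.531 s

0.531


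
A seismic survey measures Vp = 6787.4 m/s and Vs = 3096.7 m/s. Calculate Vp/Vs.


Vp/Vs = 6787.4 / 3096.7
= 2.1918

2.1918


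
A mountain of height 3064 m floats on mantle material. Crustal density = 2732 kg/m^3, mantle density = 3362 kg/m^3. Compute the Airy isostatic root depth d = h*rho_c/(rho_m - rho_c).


rho_m - rho_c = 3362 - 2732 = 630
d = 3064 * 2732 / 630
= 8370848 / 630
= 13287.06 m

13287.06


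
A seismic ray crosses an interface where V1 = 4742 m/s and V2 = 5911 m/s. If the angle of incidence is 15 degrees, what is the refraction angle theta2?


sin(theta1) = sin(15 deg) = 0.258819
sin(theta2) = V2/V1 * sin(theta1) = 5911/4742 * 0.258819 = 0.322623
theta2 = arcsin(0.322623) = 18.8216 degrees

18.8216


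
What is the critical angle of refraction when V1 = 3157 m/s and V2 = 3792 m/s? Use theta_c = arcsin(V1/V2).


V1/V2 = 3157/3792 = 0.832542
theta_c = arcsin(0.832542) = 56.3608 degrees

56.3608


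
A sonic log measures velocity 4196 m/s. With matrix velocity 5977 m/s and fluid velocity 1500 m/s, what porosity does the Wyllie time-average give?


1/V - 1/Vm = 1/4196 - 1/5977 = 7.101e-05
1/Vf - 1/Vm = 1/1500 - 1/5977 = 0.00049936
phi = 7.101e-05 / 0.00049936 = 0.1422

0.1422


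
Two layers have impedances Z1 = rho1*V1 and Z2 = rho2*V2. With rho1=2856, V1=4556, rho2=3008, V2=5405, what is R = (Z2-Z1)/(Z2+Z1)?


Z1 = 2856 * 4556 = 13011936
Z2 = 3008 * 5405 = 16258240
R = (16258240 - 13011936) / (16258240 + 13011936) = 3246304 / 29270176 = 0.1109

0.1109


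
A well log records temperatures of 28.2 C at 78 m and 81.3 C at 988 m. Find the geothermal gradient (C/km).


dT = 81.3 - 28.2 = 53.1 C
dz = 988 - 78 = 910 m
gradient = dT/dz * 1000 = 53.1/910 * 1000 = 58.3516 C/km

58.3516


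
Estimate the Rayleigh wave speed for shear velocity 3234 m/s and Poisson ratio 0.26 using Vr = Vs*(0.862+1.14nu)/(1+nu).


Numerator factor = 0.862 + 1.14*0.26 = 1.1584
Denominator = 1 + 0.26 = 1.26
Vr = 3234 * 1.1584 / 1.26 = 2973.23 m/s

2973.23


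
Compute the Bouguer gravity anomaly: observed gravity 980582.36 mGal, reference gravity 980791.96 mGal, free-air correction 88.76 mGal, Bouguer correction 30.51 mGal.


BA = g_obs - g_ref + FAC - BC
= 980582.36 - 980791.96 + 88.76 - 30.51
= -151.35 mGal

-151.35


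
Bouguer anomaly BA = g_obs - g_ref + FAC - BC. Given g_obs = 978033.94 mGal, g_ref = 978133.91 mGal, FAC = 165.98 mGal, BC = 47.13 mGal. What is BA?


BA = g_obs - g_ref + FAC - BC
= 978033.94 - 978133.91 + 165.98 - 47.13
= 18.88 mGal

18.88


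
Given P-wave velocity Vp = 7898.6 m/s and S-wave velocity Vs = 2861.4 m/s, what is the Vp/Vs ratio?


Vp/Vs = 7898.6 / 2861.4
= 2.7604

2.7604


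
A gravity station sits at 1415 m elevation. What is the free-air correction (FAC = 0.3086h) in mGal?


FAC = 0.3086 * h
= 0.3086 * 1415
= 436.669 mGal

436.669


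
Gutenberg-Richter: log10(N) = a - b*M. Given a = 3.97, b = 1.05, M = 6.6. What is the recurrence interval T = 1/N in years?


log10(N) = 3.97 - 1.05*6.6 = -2.96
N = 10^-2.96 = 0.001096
T = 1/N = 1/0.001096 = 912.0108 years

912.0108


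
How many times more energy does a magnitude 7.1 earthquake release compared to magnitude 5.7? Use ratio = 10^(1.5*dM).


M2 - M1 = 7.1 - 5.7 = 1.4
1.5 * 1.4 = 2.1
ratio = 10^2.1 = 125.89

125.89


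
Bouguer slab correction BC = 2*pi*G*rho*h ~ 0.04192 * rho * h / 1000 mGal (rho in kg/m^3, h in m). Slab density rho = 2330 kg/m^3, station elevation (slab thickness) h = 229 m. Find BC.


BC = 0.04192 * rho * h / 1000
= 0.04192 * 2330 * 229 / 1000
= 22.3673 mGal

22.3673


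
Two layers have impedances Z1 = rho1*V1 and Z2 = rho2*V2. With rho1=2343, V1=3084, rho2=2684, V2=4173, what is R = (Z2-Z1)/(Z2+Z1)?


Z1 = 2343 * 3084 = 7225812
Z2 = 2684 * 4173 = 11200332
R = (11200332 - 7225812) / (11200332 + 7225812) = 3974520 / 18426144 = 0.2157

0.2157


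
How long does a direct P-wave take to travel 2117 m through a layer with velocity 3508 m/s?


t = x / V
= 2117 / 3508
= 0.6035 s

0.6035


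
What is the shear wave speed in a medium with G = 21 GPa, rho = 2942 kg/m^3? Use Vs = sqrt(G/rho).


Convert G to Pa: G = 21e9 Pa
Compute G/rho = 21e9 / 2942 = 7138001.3596
Vs = sqrt(7138001.3596) = 2671.7 m/s

2671.7


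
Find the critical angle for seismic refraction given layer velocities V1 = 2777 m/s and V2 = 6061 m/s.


V1/V2 = 2777/6061 = 0.458175
theta_c = arcsin(0.458175) = 27.2694 degrees

27.2694


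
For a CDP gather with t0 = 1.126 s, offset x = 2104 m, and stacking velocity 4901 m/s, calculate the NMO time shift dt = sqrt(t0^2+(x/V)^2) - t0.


x/Vnmo = 2104/4901 = 0.4293
(x/Vnmo)^2 = 0.184299
t0^2 = 1.267876
sqrt(1.267876 + 0.184299) = 1.205062
dt = 1.205062 - 1.126 = 0.079062

0.079062


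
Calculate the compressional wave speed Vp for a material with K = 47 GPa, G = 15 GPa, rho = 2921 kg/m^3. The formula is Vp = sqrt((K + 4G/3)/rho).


First compute the effective modulus:
K + 4G/3 = 47e9 + 4*15e9/3 = 67000000000.0 Pa
Then divide by density:
67000000000.0 / 2921 = 22937350.2225 Pa/(kg/m^3)
Take the square root:
Vp = sqrt(22937350.2225) = 4789.3 m/s

4789.3


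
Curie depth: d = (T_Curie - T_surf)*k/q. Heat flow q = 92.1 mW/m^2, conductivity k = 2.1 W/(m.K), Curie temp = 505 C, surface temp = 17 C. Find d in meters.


T_Curie - T_surf = 505 - 17 = 488 C
Convert q to W/m^2: 92.1 mW/m^2 = 0.0921 W/m^2
d = 488 * 2.1 / 0.0921 = 11127.04 m

11127.04


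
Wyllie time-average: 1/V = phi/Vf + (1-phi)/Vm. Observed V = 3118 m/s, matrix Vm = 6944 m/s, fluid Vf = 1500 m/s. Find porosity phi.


1/V - 1/Vm = 1/3118 - 1/6944 = 0.00017671
1/Vf - 1/Vm = 1/1500 - 1/6944 = 0.00052266
phi = 0.00017671 / 0.00052266 = 0.3381

0.3381


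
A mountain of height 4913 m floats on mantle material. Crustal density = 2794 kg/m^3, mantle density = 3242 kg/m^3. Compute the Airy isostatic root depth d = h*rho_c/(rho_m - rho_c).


rho_m - rho_c = 3242 - 2794 = 448
d = 4913 * 2794 / 448
= 13726922 / 448
= 30640.45 m

30640.45


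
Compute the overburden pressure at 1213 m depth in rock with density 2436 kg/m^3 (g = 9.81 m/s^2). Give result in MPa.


P = rho * g * z / 1e6
= 2436 * 9.81 * 1213 / 1e6
= 28987255.08 / 1e6
= 28.9873 MPa

28.9873
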